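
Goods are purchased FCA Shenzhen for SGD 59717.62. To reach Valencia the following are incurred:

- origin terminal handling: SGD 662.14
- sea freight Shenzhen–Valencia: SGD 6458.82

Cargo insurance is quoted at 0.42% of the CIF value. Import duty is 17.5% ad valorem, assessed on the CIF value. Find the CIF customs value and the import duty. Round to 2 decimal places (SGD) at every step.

Let C be the CIF value. C = FCA price + pre-shipment costs + freight + 0.42% × C
C − 0.42% × C = 59717.62 + 662.14 + 6458.82
0.9958 × C = 66838.58
C = 66838.58 / 0.9958 = 67120.49
Insurance premium = 0.42% × 67120.49 = 281.91
Import duty = 67120.49 × 17.5% = 11746.09

CIF value: SGD 67120.49; import duty: SGD 11746.09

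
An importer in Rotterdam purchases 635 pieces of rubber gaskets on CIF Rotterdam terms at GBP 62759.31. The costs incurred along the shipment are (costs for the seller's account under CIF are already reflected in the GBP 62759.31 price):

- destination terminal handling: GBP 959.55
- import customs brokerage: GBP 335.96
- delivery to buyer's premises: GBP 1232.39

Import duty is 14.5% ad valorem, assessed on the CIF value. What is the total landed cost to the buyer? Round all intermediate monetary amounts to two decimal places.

Total landed cost: GBP 74387.31

CIF: the seller pays costs through ocean freight and marine insurance to the destination port.
The CIF price already equals the CIF value: 62759.31
Import duty = 62759.31 × 14.5% = 9100.10
Buyer bears: destination terminal 959.55 + brokerage 335.96 + delivery 1232.39 + duty 9100.10 = 11628.00
Landed cost = invoice 62759.31 + 11628.00 = 74387.31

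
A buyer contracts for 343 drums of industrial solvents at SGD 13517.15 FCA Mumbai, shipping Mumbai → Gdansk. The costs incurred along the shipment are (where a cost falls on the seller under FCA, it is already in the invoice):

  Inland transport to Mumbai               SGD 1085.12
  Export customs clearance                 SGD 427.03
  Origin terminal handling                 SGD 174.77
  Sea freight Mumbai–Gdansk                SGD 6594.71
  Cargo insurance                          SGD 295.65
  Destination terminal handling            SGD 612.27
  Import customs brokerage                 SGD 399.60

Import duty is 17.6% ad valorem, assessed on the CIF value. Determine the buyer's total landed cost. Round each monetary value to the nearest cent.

FCA: the seller delivers export-cleared goods to the carrier; the buyer bears costs from that point.
Already in the invoice (seller's account under FCA): inland to port, export clearance — exclude.
CIF value = FCA price + origin terminal + freight + insurance = 13517.15 + 174.77 + 6594.71 + 295.65 = 20582.28
Import duty = 20582.28 × 17.6% = 3622.48
Buyer bears: origin terminal 174.77 + freight 6594.71 + insurance 295.65 + destination terminal 612.27 + brokerage 399.60 + duty 3622.48 = 11699.48
Landed cost = invoice 13517.15 + 11699.48 = 25216.63

Total landed cost: SGD 25216.63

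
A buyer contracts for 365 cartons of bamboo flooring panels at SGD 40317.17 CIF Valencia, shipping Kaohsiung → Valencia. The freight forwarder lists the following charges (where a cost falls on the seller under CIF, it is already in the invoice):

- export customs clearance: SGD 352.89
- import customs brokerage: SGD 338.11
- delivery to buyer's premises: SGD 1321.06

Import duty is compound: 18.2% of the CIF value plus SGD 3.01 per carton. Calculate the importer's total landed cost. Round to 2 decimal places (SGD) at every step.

Total landed cost: SGD 50412.71

CIF: the seller pays costs through ocean freight and marine insurance to the destination port.
Already in the invoice (seller's account under CIF): export clearance — exclude.
The CIF price already equals the CIF value: 40317.17
Ad valorem component: 40317.17 × 18.2% = 7337.72
Specific component: 365 × 3.01 = 1098.65
Import duty = 7337.72 + 1098.65 = 8436.37
Buyer bears: brokerage 338.11 + delivery 1321.06 + duty 8436.37 = 10095.54
Landed cost = invoice 40317.17 + 10095.54 = 50412.71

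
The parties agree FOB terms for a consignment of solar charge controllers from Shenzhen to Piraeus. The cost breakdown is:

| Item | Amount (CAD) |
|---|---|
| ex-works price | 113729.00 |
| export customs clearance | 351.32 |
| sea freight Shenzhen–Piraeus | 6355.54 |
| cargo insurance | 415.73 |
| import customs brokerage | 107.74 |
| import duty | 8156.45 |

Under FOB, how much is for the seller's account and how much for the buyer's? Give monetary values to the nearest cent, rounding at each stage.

Seller: CAD 114080.32; buyer: CAD 15035.46

FOB: the seller bears costs until goods are on board at the origin port; the buyer bears freight, insurance and all costs thereafter.
Seller's account: goods 113729.00 + export clearance 351.32 = 114080.32
Buyer's account: freight 6355.54 + insurance 415.73 + brokerage 107.74 + duty 8156.45 = 15035.46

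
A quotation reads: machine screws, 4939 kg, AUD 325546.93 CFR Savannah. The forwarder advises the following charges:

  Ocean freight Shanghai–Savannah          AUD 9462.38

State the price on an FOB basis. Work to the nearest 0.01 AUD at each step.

FOB price: AUD 316084.55

From CFR to FOB, the seller no longer bears: freight.
FOB price = 325546.93 − 9462.38 = 316084.55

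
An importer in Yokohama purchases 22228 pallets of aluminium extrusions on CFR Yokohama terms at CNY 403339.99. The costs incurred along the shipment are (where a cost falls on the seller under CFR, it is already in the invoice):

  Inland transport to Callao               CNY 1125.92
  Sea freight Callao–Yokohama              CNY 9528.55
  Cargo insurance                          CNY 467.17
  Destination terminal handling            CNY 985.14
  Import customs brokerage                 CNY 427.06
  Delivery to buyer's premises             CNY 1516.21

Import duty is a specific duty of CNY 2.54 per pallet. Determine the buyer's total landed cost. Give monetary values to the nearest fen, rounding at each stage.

CFR: the seller pays costs through ocean freight to the destination port, but not insurance.
Already in the invoice (seller's account under CFR): inland to port, freight — exclude.
CIF value = CFR price + insurance = 403339.99 + 467.17 = 403807.16
Import duty = 22228 × 2.54 = 56459.12
Buyer bears: insurance 467.17 + destination terminal 985.14 + brokerage 427.06 + delivery 1516.21 + duty 56459.12 = 59854.70
Landed cost = invoice 403339.99 + 59854.70 = 463194.69

Total landed cost: CNY 463194.69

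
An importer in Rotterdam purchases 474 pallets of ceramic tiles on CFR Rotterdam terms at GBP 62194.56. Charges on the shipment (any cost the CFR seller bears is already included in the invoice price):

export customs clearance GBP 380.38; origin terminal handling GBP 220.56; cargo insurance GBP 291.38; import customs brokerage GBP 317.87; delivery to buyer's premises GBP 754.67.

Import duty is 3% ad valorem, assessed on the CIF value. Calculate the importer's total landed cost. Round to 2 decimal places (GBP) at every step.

Total landed cost: GBP 65433.06

CFR: the seller pays costs through ocean freight to the destination port, but not insurance.
Already in the invoice (seller's account under CFR): export clearance, origin terminal — exclude.
CIF value = CFR price + insurance = 62194.56 + 291.38 = 62485.94
Import duty = 62485.94 × 3% = 1874.58
Buyer bears: insurance 291.38 + brokerage 317.87 + delivery 754.67 + duty 1874.58 = 3238.50
Landed cost = invoice 62194.56 + 3238.50 = 65433.06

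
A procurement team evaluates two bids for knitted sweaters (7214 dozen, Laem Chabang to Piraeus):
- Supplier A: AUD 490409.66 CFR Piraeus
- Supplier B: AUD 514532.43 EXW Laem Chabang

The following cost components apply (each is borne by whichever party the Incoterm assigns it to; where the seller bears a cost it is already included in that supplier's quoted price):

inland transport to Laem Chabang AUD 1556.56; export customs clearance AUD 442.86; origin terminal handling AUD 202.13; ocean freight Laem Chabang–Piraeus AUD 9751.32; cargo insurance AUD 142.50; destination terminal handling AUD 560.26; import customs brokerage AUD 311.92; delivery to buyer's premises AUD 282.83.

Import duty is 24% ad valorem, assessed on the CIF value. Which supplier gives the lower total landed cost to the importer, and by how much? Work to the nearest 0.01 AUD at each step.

Supplier A (CFR):
CIF value = CFR price + insurance = 490409.66 + 142.50 = 490552.16
Import duty = 490552.16 × 24% = 117732.52
Buyer bears (A): 142.50 + 560.26 + 311.92 + 282.83 = 1297.51
Landed cost (A) = invoice 490409.66 + 1297.51 + duty 117732.52 = 609439.69
Supplier B (EXW):
CIF value = EXW price + inland to port + export clearance + origin terminal + freight + insurance = 514532.43 + 1556.56 + 442.86 + 202.13 + 9751.32 + 142.50 = 526627.80
Import duty = 526627.80 × 24% = 126390.67
Buyer bears (B): 1556.56 + 442.86 + 202.13 + 9751.32 + 142.50 + 560.26 + 311.92 + 282.83 = 13250.38
Landed cost (B) = invoice 514532.43 + 13250.38 + duty 126390.67 = 654173.48
Difference = |609439.69 − 654173.48| = 44733.79

Supplier A is cheaper by AUD 44733.79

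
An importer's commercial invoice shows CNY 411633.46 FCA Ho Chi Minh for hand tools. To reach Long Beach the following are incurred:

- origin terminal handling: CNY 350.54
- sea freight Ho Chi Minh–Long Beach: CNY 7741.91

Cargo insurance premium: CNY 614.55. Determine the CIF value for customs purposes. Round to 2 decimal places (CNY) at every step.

CIF value: CNY 420340.46

CIF = FCA price + pre-shipment costs + freight + insurance
CIF = 411633.46 + 350.54 + 7741.91 + 614.55 = 420340.46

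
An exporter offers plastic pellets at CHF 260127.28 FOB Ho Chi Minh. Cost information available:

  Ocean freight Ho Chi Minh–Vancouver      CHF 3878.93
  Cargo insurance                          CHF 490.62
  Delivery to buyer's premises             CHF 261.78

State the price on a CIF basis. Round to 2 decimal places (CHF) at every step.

CIF price: CHF 264496.83

Not relevant to the conversion: delivery — on the buyer under both terms; not part of either seller's price.
From FOB to CIF, the seller additionally bears: freight, insurance.
CIF price = 260127.28 + 3878.93 + 490.62 = 264496.83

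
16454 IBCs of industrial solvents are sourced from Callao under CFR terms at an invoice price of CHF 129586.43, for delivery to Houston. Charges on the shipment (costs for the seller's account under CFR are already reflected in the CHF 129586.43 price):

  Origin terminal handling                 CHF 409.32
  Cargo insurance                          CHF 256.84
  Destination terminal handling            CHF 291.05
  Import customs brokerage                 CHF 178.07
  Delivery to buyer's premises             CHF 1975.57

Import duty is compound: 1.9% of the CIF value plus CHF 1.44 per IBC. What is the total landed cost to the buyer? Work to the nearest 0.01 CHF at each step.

CFR: the seller pays costs through ocean freight to the destination port, but not insurance.
Already in the invoice (seller's account under CFR): origin terminal — exclude.
CIF value = CFR price + insurance = 129586.43 + 256.84 = 129843.27
Ad valorem component: 129843.27 × 1.9% = 2467.02
Specific component: 16454 × 1.44 = 23693.76
Import duty = 2467.02 + 23693.76 = 26160.78
Buyer bears: insurance 256.84 + destination terminal 291.05 + brokerage 178.07 + delivery 1975.57 + duty 26160.78 = 28862.31
Landed cost = invoice 129586.43 + 28862.31 = 158448.74

Total landed cost: CHF 158448.74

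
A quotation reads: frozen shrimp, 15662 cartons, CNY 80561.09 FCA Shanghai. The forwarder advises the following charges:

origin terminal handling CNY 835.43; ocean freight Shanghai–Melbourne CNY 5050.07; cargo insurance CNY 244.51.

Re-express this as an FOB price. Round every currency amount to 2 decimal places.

Not relevant to the conversion: insurance, freight — on the buyer under both terms; not part of either seller's price.
From FCA to FOB, the seller additionally bears: origin terminal.
FOB price = 80561.09 + 835.43 = 81396.52

FOB price: CNY 81396.52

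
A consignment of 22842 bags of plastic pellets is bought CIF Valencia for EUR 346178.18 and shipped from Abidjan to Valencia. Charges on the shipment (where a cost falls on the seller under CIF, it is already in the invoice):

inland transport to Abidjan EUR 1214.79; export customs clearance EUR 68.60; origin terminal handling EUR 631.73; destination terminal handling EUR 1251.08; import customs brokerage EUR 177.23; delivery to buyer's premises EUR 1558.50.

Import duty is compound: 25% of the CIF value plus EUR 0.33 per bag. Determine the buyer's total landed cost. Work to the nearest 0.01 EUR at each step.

Total landed cost: EUR 443247.40

CIF: the seller pays costs through ocean freight and marine insurance to the destination port.
Already in the invoice (seller's account under CIF): inland to port, export clearance, origin terminal — exclude.
The CIF price already equals the CIF value: 346178.18
Ad valorem component: 346178.18 × 25% = 86544.55
Specific component: 22842 × 0.33 = 7537.86
Import duty = 86544.55 + 7537.86 = 94082.41
Buyer bears: destination terminal 1251.08 + brokerage 177.23 + delivery 1558.50 + duty 94082.41 = 97069.22
Landed cost = invoice 346178.18 + 97069.22 = 443247.40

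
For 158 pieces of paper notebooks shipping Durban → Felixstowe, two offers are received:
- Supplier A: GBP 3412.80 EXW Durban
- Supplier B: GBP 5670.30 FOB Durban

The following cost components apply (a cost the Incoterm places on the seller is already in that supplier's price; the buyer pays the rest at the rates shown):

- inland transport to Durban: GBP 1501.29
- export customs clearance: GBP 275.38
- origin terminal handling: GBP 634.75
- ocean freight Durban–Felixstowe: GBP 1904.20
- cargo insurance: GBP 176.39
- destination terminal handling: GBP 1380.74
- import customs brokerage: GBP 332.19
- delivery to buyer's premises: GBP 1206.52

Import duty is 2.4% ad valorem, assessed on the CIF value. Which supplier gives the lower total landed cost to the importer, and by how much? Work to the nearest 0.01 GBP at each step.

Supplier A (EXW):
CIF value = EXW price + inland to port + export clearance + origin terminal + freight + insurance = 3412.80 + 1501.29 + 275.38 + 634.75 + 1904.20 + 176.39 = 7904.81
Import duty = 7904.81 × 2.4% = 189.72
Buyer bears (A): 1501.29 + 275.38 + 634.75 + 1904.20 + 176.39 + 1380.74 + 332.19 + 1206.52 = 7411.46
Landed cost (A) = invoice 3412.80 + 7411.46 + duty 189.72 = 11013.98
Supplier B (FOB):
CIF value = FOB price + freight + insurance = 5670.30 + 1904.20 + 176.39 = 7750.89
Import duty = 7750.89 × 2.4% = 186.02
Buyer bears (B): 1904.20 + 176.39 + 1380.74 + 332.19 + 1206.52 = 5000.04
Landed cost (B) = invoice 5670.30 + 5000.04 + duty 186.02 = 10856.36
Difference = |11013.98 − 10856.36| = 157.62

Supplier B is cheaper by GBP 157.62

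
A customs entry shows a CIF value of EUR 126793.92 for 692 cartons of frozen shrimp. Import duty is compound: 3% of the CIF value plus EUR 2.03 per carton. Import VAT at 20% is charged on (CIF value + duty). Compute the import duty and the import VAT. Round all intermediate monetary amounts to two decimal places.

Import duty: EUR 5208.58; import VAT: EUR 26400.50

Ad valorem component: 126793.92 × 3% = 3803.82
Specific component: 692 × 2.03 = 1404.76
Import duty = 3803.82 + 1404.76 = 5208.58
VAT base = CIF + duty = 126793.92 + 5208.58 = 132002.50
Import VAT = 132002.50 × 20% = 26400.50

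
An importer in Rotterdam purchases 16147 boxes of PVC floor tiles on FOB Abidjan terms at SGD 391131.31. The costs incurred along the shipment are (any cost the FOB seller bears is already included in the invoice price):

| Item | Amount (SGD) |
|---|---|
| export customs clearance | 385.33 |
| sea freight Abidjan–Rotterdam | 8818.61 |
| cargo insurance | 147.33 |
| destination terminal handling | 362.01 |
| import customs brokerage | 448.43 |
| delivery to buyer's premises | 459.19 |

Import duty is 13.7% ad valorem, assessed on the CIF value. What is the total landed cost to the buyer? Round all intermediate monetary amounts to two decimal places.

Total landed cost: SGD 456180.20

FOB: the seller bears costs until goods are on board at the origin port; the buyer bears freight, insurance and all costs thereafter.
Already in the invoice (seller's account under FOB): export clearance — exclude.
CIF value = FOB price + freight + insurance = 391131.31 + 8818.61 + 147.33 = 400097.25
Import duty = 400097.25 × 13.7% = 54813.32
Buyer bears: freight 8818.61 + insurance 147.33 + destination terminal 362.01 + brokerage 448.43 + delivery 459.19 + duty 54813.32 = 65048.89
Landed cost = invoice 391131.31 + 65048.89 = 456180.20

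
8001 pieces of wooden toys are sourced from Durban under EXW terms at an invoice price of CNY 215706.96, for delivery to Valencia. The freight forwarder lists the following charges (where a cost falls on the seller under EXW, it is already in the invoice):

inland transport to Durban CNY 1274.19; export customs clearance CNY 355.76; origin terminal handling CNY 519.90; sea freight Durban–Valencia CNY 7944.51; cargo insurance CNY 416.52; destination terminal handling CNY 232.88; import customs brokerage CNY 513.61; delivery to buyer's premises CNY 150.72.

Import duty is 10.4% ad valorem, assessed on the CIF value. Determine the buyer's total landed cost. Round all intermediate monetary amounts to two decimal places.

Total landed cost: CNY 250641.71

EXW: the seller makes goods available at their premises; the buyer bears all onward costs.
CIF value = EXW price + inland to port + export clearance + origin terminal + freight + insurance = 215706.96 + 1274.19 + 355.76 + 519.90 + 7944.51 + 416.52 = 226217.84
Import duty = 226217.84 × 10.4% = 23526.66
Buyer bears: inland to port 1274.19 + export clearance 355.76 + origin terminal 519.90 + freight 7944.51 + insurance 416.52 + destination terminal 232.88 + brokerage 513.61 + delivery 150.72 + duty 23526.66 = 34934.75
Landed cost = invoice 215706.96 + 34934.75 = 250641.71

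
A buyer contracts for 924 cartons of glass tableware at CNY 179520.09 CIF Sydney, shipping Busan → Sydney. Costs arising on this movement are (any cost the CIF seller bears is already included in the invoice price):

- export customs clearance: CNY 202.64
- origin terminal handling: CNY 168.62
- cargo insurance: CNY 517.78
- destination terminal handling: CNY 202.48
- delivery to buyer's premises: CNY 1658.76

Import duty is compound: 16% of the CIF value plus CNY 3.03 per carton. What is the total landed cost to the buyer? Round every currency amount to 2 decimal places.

Total landed cost: CNY 212904.26

CIF: the seller pays costs through ocean freight and marine insurance to the destination port.
Already in the invoice (seller's account under CIF): export clearance, origin terminal, insurance — exclude.
The CIF price already equals the CIF value: 179520.09
Ad valorem component: 179520.09 × 16% = 28723.21
Specific component: 924 × 3.03 = 2799.72
Import duty = 28723.21 + 2799.72 = 31522.93
Buyer bears: destination terminal 202.48 + delivery 1658.76 + duty 31522.93 = 33384.17
Landed cost = invoice 179520.09 + 33384.17 = 212904.26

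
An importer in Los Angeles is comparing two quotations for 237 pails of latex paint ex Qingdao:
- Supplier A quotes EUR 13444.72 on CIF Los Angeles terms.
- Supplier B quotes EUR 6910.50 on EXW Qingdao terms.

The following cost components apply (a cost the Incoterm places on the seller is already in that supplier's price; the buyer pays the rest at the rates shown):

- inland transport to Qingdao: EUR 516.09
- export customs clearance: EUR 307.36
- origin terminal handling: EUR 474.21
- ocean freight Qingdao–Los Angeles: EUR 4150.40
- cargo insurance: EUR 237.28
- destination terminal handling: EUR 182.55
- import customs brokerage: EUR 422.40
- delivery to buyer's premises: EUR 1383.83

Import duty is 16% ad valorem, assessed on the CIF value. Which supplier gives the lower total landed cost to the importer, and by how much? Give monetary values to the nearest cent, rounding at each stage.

Supplier A (CIF):
The CIF price already equals the CIF value: 13444.72
Import duty = 13444.72 × 16% = 2151.16
Buyer bears (A): 182.55 + 422.40 + 1383.83 = 1988.78
Landed cost (A) = invoice 13444.72 + 1988.78 + duty 2151.16 = 17584.66
Supplier B (EXW):
CIF value = EXW price + inland to port + export clearance + origin terminal + freight + insurance = 6910.50 + 516.09 + 307.36 + 474.21 + 4150.40 + 237.28 = 12595.84
Import duty = 12595.84 × 16% = 2015.33
Buyer bears (B): 516.09 + 307.36 + 474.21 + 4150.40 + 237.28 + 182.55 + 422.40 + 1383.83 = 7674.12
Landed cost (B) = invoice 6910.50 + 7674.12 + duty 2015.33 = 16599.95
Difference = |17584.66 − 16599.95| = 984.71

Supplier B is cheaper by EUR 984.71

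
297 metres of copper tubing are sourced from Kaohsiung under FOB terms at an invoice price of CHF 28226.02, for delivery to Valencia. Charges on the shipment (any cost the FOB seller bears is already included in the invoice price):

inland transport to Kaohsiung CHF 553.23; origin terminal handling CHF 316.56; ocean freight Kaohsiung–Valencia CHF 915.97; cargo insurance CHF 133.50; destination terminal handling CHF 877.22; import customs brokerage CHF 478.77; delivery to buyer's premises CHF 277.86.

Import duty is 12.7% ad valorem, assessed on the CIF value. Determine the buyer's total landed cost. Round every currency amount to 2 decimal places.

FOB: the seller bears costs until goods are on board at the origin port; the buyer bears freight, insurance and all costs thereafter.
Already in the invoice (seller's account under FOB): inland to port, origin terminal — exclude.
CIF value = FOB price + freight + insurance = 28226.02 + 915.97 + 133.50 = 29275.49
Import duty = 29275.49 × 12.7% = 3717.99
Buyer bears: freight 915.97 + insurance 133.50 + destination terminal 877.22 + brokerage 478.77 + delivery 277.86 + duty 3717.99 = 6401.31
Landed cost = invoice 28226.02 + 6401.31 = 34627.33

Total landed cost: CHF 34627.33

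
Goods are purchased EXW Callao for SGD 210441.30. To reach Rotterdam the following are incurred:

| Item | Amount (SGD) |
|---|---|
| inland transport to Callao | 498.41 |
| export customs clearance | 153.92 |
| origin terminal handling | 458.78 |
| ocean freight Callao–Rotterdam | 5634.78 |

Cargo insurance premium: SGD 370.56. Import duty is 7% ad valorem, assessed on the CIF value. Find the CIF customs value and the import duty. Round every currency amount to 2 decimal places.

CIF value: SGD 217557.75; import duty: SGD 15229.04

CIF = EXW price + pre-shipment costs + freight + insurance
CIF = 210441.30 + 498.41 + 153.92 + 458.78 + 5634.78 + 370.56 = 217557.75
Import duty = 217557.75 × 7% = 15229.04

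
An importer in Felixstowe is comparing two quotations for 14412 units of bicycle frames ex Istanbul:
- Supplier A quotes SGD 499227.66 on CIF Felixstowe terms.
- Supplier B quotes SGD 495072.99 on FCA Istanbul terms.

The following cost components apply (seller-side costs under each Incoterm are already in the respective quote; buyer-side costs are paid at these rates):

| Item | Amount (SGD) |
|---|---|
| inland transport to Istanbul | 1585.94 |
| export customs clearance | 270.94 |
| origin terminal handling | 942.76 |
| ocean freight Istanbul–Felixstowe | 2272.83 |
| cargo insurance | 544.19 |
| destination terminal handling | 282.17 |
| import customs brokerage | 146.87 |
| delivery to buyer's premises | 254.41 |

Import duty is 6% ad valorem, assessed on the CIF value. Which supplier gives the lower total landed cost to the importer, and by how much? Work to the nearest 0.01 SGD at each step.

Supplier A (CIF):
The CIF price already equals the CIF value: 499227.66
Import duty = 499227.66 × 6% = 29953.66
Buyer bears (A): 282.17 + 146.87 + 254.41 = 683.45
Landed cost (A) = invoice 499227.66 + 683.45 + duty 29953.66 = 529864.77
Supplier B (FCA):
CIF value = FCA price + origin terminal + freight + insurance = 495072.99 + 942.76 + 2272.83 + 544.19 = 498832.77
Import duty = 498832.77 × 6% = 29929.97
Buyer bears (B): 942.76 + 2272.83 + 544.19 + 282.17 + 146.87 + 254.41 = 4443.23
Landed cost (B) = invoice 495072.99 + 4443.23 + duty 29929.97 = 529446.19
Difference = |529864.77 − 529446.19| = 418.58

Supplier B is cheaper by SGD 418.58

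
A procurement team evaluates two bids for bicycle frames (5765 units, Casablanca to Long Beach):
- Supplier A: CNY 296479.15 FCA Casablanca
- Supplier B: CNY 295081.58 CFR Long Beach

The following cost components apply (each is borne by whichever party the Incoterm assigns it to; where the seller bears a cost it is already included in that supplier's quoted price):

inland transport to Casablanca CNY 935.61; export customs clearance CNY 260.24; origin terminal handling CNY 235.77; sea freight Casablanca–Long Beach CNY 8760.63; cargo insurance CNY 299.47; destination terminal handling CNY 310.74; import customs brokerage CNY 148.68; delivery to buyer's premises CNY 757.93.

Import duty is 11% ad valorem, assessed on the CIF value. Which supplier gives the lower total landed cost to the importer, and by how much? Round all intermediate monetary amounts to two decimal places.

Supplier A (FCA):
CIF value = FCA price + origin terminal + freight + insurance = 296479.15 + 235.77 + 8760.63 + 299.47 = 305775.02
Import duty = 305775.02 × 11% = 33635.25
Buyer bears (A): 235.77 + 8760.63 + 299.47 + 310.74 + 148.68 + 757.93 = 10513.22
Landed cost (A) = invoice 296479.15 + 10513.22 + duty 33635.25 = 340627.62
Supplier B (CFR):
CIF value = CFR price + insurance = 295081.58 + 299.47 = 295381.05
Import duty = 295381.05 × 11% = 32491.92
Buyer bears (B): 299.47 + 310.74 + 148.68 + 757.93 = 1516.82
Landed cost (B) = invoice 295081.58 + 1516.82 + duty 32491.92 = 329090.32
Difference = |340627.62 − 329090.32| = 11537.30

Supplier B is cheaper by CNY 11537.30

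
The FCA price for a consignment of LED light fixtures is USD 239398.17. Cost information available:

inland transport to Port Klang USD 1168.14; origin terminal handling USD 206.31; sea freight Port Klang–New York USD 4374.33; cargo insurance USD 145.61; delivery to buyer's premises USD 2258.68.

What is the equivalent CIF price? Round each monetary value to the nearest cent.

Not relevant to the conversion: inland to port — on the seller under both FCA and CIF; already in the FCA price and stays in the CIF price. delivery — on the buyer under both terms; not part of either seller's price.
From FCA to CIF, the seller additionally bears: origin terminal, freight, insurance.
CIF price = 239398.17 + 206.31 + 4374.33 + 145.61 = 244124.42

CIF price: USD 244124.42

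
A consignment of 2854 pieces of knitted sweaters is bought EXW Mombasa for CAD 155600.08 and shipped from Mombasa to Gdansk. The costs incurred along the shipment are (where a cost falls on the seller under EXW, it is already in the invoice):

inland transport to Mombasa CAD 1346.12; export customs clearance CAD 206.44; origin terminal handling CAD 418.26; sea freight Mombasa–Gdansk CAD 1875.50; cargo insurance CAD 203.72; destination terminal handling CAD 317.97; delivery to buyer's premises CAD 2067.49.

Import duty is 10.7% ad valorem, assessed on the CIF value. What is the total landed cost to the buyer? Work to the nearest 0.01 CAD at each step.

Total landed cost: CAD 179118.14

EXW: the seller makes goods available at their premises; the buyer bears all onward costs.
CIF value = EXW price + inland to port + export clearance + origin terminal + freight + insurance = 155600.08 + 1346.12 + 206.44 + 418.26 + 1875.50 + 203.72 = 159650.12
Import duty = 159650.12 × 10.7% = 17082.56
Buyer bears: inland to port 1346.12 + export clearance 206.44 + origin terminal 418.26 + freight 1875.50 + insurance 203.72 + destination terminal 317.97 + delivery 2067.49 + duty 17082.56 = 23518.06
Landed cost = invoice 155600.08 + 23518.06 = 179118.14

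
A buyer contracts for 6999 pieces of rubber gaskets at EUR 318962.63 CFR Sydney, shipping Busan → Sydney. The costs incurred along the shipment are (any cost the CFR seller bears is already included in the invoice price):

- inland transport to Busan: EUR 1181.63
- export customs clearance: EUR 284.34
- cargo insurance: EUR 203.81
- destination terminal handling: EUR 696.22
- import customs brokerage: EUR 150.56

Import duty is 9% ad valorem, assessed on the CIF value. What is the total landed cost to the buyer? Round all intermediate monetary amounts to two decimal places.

Total landed cost: EUR 348738.20

CFR: the seller pays costs through ocean freight to the destination port, but not insurance.
Already in the invoice (seller's account under CFR): inland to port, export clearance — exclude.
CIF value = CFR price + insurance = 318962.63 + 203.81 = 319166.44
Import duty = 319166.44 × 9% = 28724.98
Buyer bears: insurance 203.81 + destination terminal 696.22 + brokerage 150.56 + duty 28724.98 = 29775.57
Landed cost = invoice 318962.63 + 29775.57 = 348738.20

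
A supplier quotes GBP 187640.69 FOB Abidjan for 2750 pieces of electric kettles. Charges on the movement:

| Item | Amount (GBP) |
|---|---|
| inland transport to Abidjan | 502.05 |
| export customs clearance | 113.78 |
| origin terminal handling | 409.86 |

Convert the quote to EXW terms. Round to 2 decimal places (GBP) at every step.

EXW price: GBP 186615.00

From FOB to EXW, the seller no longer bears: inland to port, export clearance, origin terminal.
EXW price = 187640.69 − 502.05 − 113.78 − 409.86 = 186615.00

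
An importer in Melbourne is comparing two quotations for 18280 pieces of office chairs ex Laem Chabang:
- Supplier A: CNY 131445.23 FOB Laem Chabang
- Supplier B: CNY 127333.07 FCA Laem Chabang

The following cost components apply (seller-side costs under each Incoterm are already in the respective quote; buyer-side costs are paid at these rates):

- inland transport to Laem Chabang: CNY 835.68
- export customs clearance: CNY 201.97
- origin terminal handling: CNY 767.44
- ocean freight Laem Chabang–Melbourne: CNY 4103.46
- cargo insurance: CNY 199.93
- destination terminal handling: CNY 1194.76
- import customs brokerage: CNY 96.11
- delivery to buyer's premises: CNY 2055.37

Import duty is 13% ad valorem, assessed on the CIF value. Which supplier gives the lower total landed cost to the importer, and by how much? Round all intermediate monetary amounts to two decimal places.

Supplier A (FOB):
CIF value = FOB price + freight + insurance = 131445.23 + 4103.46 + 199.93 = 135748.62
Import duty = 135748.62 × 13% = 17647.32
Buyer bears (A): 4103.46 + 199.93 + 1194.76 + 96.11 + 2055.37 = 7649.63
Landed cost (A) = invoice 131445.23 + 7649.63 + duty 17647.32 = 156742.18
Supplier B (FCA):
CIF value = FCA price + origin terminal + freight + insurance = 127333.07 + 767.44 + 4103.46 + 199.93 = 132403.90
Import duty = 132403.90 × 13% = 17212.51
Buyer bears (B): 767.44 + 4103.46 + 199.93 + 1194.76 + 96.11 + 2055.37 = 8417.07
Landed cost (B) = invoice 127333.07 + 8417.07 + duty 17212.51 = 152962.65
Difference = |156742.18 − 152962.65| = 3779.53

Supplier B is cheaper by CNY 3779.53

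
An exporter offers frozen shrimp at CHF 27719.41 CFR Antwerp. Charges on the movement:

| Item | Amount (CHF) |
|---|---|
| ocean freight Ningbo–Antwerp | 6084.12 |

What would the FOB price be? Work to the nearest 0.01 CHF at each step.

From CFR to FOB, the seller no longer bears: freight.
FOB price = 27719.41 − 6084.12 = 21635.29

FOB price: CHF 21635.29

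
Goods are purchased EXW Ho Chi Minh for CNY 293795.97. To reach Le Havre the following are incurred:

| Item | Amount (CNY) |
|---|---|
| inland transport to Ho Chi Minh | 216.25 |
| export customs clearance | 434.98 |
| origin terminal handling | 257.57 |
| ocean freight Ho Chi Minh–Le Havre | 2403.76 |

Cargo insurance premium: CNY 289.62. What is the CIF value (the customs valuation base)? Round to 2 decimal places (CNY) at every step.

CIF = EXW price + pre-shipment costs + freight + insurance
CIF = 293795.97 + 216.25 + 434.98 + 257.57 + 2403.76 + 289.62 = 297398.15

CIF value: CNY 297398.15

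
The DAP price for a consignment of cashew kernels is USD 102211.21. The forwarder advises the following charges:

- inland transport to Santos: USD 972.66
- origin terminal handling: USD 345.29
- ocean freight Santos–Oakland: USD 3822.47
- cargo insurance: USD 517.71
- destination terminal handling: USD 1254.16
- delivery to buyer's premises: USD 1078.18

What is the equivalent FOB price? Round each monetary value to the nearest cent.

Not relevant to the conversion: inland to port, origin terminal — on the seller under both DAP and FOB; already in the DAP price and stays in the FOB price.
From DAP to FOB, the seller no longer bears: freight, insurance, destination terminal, delivery.
FOB price = 102211.21 − 3822.47 − 517.71 − 1254.16 − 1078.18 = 95538.69

FOB price: USD 95538.69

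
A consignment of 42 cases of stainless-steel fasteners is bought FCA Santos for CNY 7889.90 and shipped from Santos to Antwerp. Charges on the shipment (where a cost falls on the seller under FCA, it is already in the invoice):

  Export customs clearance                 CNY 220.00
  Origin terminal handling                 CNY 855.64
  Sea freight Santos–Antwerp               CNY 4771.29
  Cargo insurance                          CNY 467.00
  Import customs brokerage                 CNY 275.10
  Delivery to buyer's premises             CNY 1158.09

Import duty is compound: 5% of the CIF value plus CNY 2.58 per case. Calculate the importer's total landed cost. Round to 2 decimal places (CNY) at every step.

FCA: the seller delivers export-cleared goods to the carrier; the buyer bears costs from that point.
Already in the invoice (seller's account under FCA): export clearance — exclude.
CIF value = FCA price + origin terminal + freight + insurance = 7889.90 + 855.64 + 4771.29 + 467.00 = 13983.83
Ad valorem component: 13983.83 × 5% = 699.19
Specific component: 42 × 2.58 = 108.36
Import duty = 699.19 + 108.36 = 807.55
Buyer bears: origin terminal 855.64 + freight 4771.29 + insurance 467.00 + brokerage 275.10 + delivery 1158.09 + duty 807.55 = 8334.67
Landed cost = invoice 7889.90 + 8334.67 = 16224.57

Total landed cost: CNY 16224.57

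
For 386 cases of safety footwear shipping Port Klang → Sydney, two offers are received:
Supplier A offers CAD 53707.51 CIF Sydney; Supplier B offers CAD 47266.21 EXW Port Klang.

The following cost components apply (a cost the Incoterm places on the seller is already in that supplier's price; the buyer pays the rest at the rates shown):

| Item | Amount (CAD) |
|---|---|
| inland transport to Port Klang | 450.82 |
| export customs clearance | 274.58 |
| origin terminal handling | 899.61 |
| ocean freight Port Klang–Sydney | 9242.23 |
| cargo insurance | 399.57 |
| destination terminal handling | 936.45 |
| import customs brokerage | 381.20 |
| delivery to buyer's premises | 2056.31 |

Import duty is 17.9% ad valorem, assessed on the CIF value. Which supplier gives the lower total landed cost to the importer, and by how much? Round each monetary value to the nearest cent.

Supplier A (CIF):
The CIF price already equals the CIF value: 53707.51
Import duty = 53707.51 × 17.9% = 9613.64
Buyer bears (A): 936.45 + 381.20 + 2056.31 = 3373.96
Landed cost (A) = invoice 53707.51 + 3373.96 + duty 9613.64 = 66695.11
Supplier B (EXW):
CIF value = EXW price + inland to port + export clearance + origin terminal + freight + insurance = 47266.21 + 450.82 + 274.58 + 899.61 + 9242.23 + 399.57 = 58533.02
Import duty = 58533.02 × 17.9% = 10477.41
Buyer bears (B): 450.82 + 274.58 + 899.61 + 9242.23 + 399.57 + 936.45 + 381.20 + 2056.31 = 14640.77
Landed cost (B) = invoice 47266.21 + 14640.77 + duty 10477.41 = 72384.39
Difference = |66695.11 − 72384.39| = 5689.28

Supplier A is cheaper by CAD 5689.28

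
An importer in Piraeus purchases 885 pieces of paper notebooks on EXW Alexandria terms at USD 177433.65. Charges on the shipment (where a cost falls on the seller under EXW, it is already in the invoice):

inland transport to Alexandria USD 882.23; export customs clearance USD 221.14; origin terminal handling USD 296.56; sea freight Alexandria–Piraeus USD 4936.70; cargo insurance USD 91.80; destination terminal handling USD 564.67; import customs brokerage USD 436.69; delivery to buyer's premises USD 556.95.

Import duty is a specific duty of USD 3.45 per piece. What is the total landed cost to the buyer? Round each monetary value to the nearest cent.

EXW: the seller makes goods available at their premises; the buyer bears all onward costs.
CIF value = EXW price + inland to port + export clearance + origin terminal + freight + insurance = 177433.65 + 882.23 + 221.14 + 296.56 + 4936.70 + 91.80 = 183862.08
Import duty = 885 × 3.45 = 3053.25
Buyer bears: inland to port 882.23 + export clearance 221.14 + origin terminal 296.56 + freight 4936.70 + insurance 91.80 + destination terminal 564.67 + brokerage 436.69 + delivery 556.95 + duty 3053.25 = 11039.99
Landed cost = invoice 177433.65 + 11039.99 = 188473.64

Total landed cost: USD 188473.64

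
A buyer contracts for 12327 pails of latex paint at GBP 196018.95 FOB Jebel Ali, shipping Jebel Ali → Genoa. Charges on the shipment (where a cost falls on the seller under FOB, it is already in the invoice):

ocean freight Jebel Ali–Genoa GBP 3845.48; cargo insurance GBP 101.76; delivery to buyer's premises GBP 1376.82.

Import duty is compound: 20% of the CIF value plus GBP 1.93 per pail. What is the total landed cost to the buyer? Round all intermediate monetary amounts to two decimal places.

Total landed cost: GBP 265127.36

FOB: the seller bears costs until goods are on board at the origin port; the buyer bears freight, insurance and all costs thereafter.
CIF value = FOB price + freight + insurance = 196018.95 + 3845.48 + 101.76 = 199966.19
Ad valorem component: 199966.19 × 20% = 39993.24
Specific component: 12327 × 1.93 = 23791.11
Import duty = 39993.24 + 23791.11 = 63784.35
Buyer bears: freight 3845.48 + insurance 101.76 + delivery 1376.82 + duty 63784.35 = 69108.41
Landed cost = invoice 196018.95 + 69108.41 = 265127.36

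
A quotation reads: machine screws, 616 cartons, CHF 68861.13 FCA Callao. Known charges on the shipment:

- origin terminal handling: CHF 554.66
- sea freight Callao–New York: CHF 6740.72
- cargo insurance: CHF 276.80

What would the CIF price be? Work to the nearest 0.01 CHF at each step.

From FCA to CIF, the seller additionally bears: origin terminal, freight, insurance.
CIF price = 68861.13 + 554.66 + 6740.72 + 276.80 = 76433.31

CIF price: CHF 76433.31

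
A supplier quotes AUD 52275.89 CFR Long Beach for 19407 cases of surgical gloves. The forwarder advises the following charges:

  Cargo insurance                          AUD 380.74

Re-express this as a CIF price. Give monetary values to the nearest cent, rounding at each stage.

From CFR to CIF, the seller additionally bears: insurance.
CIF price = 52275.89 + 380.74 = 52656.63

CIF price: AUD 52656.63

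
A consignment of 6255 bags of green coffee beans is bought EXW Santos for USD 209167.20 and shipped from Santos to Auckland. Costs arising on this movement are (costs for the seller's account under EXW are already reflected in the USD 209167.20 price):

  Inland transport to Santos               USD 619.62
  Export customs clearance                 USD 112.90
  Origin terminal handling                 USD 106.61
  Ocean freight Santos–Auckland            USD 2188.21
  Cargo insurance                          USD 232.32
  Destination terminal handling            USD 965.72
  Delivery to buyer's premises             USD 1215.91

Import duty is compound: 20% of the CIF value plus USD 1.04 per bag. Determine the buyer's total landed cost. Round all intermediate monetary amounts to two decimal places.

EXW: the seller makes goods available at their premises; the buyer bears all onward costs.
CIF value = EXW price + inland to port + export clearance + origin terminal + freight + insurance = 209167.20 + 619.62 + 112.90 + 106.61 + 2188.21 + 232.32 = 212426.86
Ad valorem component: 212426.86 × 20% = 42485.37
Specific component: 6255 × 1.04 = 6505.20
Import duty = 42485.37 + 6505.20 = 48990.57
Buyer bears: inland to port 619.62 + export clearance 112.90 + origin terminal 106.61 + freight 2188.21 + insurance 232.32 + destination terminal 965.72 + delivery 1215.91 + duty 48990.57 = 54431.86
Landed cost = invoice 209167.20 + 54431.86 = 263599.06

Total landed cost: USD 263599.06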